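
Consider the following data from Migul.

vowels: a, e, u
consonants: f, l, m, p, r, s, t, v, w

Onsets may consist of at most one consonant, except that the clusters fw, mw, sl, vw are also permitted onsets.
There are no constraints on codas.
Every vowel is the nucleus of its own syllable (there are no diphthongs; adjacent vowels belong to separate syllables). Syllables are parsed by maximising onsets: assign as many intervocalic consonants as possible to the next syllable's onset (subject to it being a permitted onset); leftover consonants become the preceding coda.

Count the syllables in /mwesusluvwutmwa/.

Vowels present: e, u, u, u, a; each is a nucleus, giving 5 syllables.

5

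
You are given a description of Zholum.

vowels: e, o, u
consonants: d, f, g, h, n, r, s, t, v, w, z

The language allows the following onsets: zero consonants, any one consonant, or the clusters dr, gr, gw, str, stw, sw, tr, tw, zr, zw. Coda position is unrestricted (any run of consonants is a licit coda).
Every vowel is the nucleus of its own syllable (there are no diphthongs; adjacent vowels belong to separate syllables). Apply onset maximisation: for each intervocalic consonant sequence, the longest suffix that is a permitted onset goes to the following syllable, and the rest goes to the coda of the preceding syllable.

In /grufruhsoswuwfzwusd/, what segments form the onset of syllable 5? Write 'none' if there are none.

zw

Vowels present: u, u, o, u, u; each is a nucleus, giving 5 syllables.
Between /u/ (V1) and /u/ (V2): cluster /fr/ — the longest permitted-onset suffix is /r/; onset = /r/, preceding coda = /f/.
Between /u/ (V2) and /o/ (V3): cluster /hs/ — the longest permitted-onset suffix is /s/; onset = /s/, preceding coda = /h/.
Between /o/ (V3) and /u/ (V4): /sw/ is a licit onset in full, so it all attaches to the next syllable.
Between /u/ (V4) and /u/ (V5): /wfzw/ splits as /wf/ + /zw/ (/zw/ is the longest suffix that is a licit onset).
Result: gruf.ruh.so.swuwf.zwusd.
Syllable 5 is /zwusd/: onset /zw/, nucleus /u/, coda /sd/.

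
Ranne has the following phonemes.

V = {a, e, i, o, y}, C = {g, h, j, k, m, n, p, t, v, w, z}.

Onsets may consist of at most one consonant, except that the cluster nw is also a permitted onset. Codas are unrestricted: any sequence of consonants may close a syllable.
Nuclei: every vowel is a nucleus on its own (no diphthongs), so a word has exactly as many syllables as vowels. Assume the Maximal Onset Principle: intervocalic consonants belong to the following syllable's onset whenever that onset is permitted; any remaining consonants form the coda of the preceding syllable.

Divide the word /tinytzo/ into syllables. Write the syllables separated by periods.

ti.nyt.zo

The vowels are i, y, o — 3 nuclei, so 3 syllables.
/i…y/ gap (V1→V2): /n/ is a single consonant, so it becomes the next onset.
/y…o/ gap (V2→V3): cluster /tz/ — the longest permitted-onset suffix is /z/; onset = /z/, preceding coda = /t/.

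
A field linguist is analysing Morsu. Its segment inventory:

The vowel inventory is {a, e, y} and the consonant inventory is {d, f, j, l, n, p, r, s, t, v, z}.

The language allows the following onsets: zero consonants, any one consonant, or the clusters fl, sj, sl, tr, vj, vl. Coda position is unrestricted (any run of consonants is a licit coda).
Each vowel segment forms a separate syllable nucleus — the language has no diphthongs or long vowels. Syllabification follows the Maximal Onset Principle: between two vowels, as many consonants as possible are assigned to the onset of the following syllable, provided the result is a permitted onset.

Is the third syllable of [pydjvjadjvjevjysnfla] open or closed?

The vowels are y, a, e, y, a — 5 nuclei, so 5 syllables.
Between /y/ (V1) and /a/ (V2): /djvj/; trying suffixes from longest down, /vj/ is the first permitted one, so coda /dj/ | onset /vj/.
Between /a/ (V2) and /e/ (V3): /djvj/ — longest licit onset from the right is /vj/, leaving /dj/ as coda.
Between /e/ (V3) and /y/ (V4): /vj/ is a licit onset in full, so it all attaches to the next syllable.
Between /y/ (V4) and /a/ (V5): /snfl/ splits as /sn/ + /fl/ (/fl/ is the longest suffix that is a licit onset).
So the parse is pydj.vjadj.vje.vjysn.fla.
Syllable 3 is /vje/; it ends in its nucleus with no coda, so it is open.

open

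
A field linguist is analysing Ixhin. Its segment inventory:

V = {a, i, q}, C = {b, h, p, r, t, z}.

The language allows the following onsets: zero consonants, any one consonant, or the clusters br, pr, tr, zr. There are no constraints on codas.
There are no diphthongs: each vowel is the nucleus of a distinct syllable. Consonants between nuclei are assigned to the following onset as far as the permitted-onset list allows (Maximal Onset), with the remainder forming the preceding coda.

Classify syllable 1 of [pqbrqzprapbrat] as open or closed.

Vowels present: q, q, a, a; each is a nucleus, giving 4 syllables.
σ1/σ2 boundary: cluster /br/ — /br/ is itself a permitted onset, so the whole cluster goes right; preceding coda = ∅.
σ2/σ3 boundary: /zpr/ — longest licit onset from the right is /pr/, leaving /z/ as coda.
σ3/σ4 boundary: cluster /pbr/ — the longest permitted-onset suffix is /br/; onset = /br/, preceding coda = /p/.
So the parse is pq.brqz.prap.brat.
Syllable 1 is /pq/; it ends in its nucleus with no coda, so it is open.

open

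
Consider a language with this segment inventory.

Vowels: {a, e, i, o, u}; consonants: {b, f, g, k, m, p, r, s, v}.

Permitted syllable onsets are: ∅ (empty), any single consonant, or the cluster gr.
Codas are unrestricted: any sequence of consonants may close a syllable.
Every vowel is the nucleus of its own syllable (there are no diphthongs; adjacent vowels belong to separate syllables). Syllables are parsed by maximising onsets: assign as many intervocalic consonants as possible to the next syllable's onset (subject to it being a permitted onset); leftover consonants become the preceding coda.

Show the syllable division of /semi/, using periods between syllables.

se.mi

The vowels are e, i — 2 nuclei, so 2 syllables.
σ1/σ2 boundary: just /m/ — single C goes to the following onset.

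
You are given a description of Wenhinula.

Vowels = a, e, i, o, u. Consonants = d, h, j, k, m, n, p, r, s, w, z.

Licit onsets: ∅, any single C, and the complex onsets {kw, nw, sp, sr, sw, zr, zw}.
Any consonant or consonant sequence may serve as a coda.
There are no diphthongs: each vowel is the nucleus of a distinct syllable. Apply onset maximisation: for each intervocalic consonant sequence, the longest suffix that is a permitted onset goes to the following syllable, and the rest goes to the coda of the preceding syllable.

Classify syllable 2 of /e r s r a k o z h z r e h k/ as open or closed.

The vowels are e, a, o, e — 4 nuclei, so 4 syllables.
/e…a/ gap (V1→V2): cluster /rsr/ — the longest permitted-onset suffix is /sr/; onset = /sr/, preceding coda = /r/.
/a…o/ gap (V2→V3): /k/ → onset of the next syllable (single consonants are always licit onsets).
/o…e/ gap (V3→V4): /zhzr/; trying suffixes from longest down, /zr/ is the first permitted one, so coda /zh/ | onset /zr/.
So the parse is er.sra.kozh.zrehk.
Syllable 2 is /sra/; it ends in its nucleus with no coda, so it is open.

open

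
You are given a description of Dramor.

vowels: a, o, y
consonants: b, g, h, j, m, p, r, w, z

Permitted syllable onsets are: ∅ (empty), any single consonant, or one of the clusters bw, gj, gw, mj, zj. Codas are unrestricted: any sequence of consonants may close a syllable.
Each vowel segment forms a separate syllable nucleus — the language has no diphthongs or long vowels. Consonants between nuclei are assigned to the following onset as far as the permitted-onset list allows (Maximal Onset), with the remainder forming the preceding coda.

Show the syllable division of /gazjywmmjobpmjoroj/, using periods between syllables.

ga.zjywm.mjobp.mjo.roj

The vowels are a, y, o, o, o — 5 nuclei, so 5 syllables.
V1 /a/ – V2 /y/: cluster /zj/ — /zj/ is itself a permitted onset, so the whole cluster goes right; preceding coda = ∅.
V2 /y/ – V3 /o/: /wmmj/ splits as /wm/ + /mj/ (/mj/ is the longest suffix that is a licit onset).
V3 /o/ – V4 /o/: cluster /bpmj/ — the longest permitted-onset suffix is /mj/; onset = /mj/, preceding coda = /bp/.
V4 /o/ – V5 /o/: /r/ is a single consonant, so it becomes the next onset.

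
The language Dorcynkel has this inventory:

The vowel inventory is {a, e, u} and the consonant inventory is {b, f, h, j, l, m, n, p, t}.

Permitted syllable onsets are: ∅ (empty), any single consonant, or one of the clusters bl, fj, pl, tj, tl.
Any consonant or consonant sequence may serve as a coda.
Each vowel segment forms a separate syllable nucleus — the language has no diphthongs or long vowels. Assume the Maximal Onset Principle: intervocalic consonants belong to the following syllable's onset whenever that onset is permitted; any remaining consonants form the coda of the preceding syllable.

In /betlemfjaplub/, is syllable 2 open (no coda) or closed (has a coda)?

closed

The vowels are e, e, a, u — 4 nuclei, so 4 syllables.
Between /e/ (V1) and /e/ (V2): cluster /tl/ — /tl/ is itself a permitted onset, so the whole cluster goes right; preceding coda = ∅.
Between /e/ (V2) and /a/ (V3): cluster /mfj/ — the longest permitted-onset suffix is /fj/; onset = /fj/, preceding coda = /m/.
Between /a/ (V3) and /u/ (V4): /pl/ is a licit onset in full, so it all attaches to the next syllable.
Syllabification: be.tlem.fja.plub.
Syllable 2 is /tlem/ with coda /m/, so it is closed.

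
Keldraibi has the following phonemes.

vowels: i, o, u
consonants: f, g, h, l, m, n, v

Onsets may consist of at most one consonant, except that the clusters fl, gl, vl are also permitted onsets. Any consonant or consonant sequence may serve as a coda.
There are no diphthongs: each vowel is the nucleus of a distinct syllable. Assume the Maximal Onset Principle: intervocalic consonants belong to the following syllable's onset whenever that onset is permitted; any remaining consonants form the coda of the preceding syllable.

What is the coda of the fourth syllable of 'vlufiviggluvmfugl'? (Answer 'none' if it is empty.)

Nuclei (vowels): u, i, i, u, u → 5 syllables.
V1 /u/ – V2 /i/: /f/ → onset of the next syllable (single consonants are always licit onsets).
V2 /i/ – V3 /i/: /v/ → onset of the next syllable (single consonants are always licit onsets).
V3 /i/ – V4 /u/: /ggl/; trying suffixes from longest down, /gl/ is the first permitted one, so coda /g/ | onset /gl/.
V4 /u/ – V5 /u/: /vmf/ splits as /vm/ + /f/ (/f/ is the longest suffix that is a licit onset).
Syllabification: vlu.fi.vig.gluvm.fugl.
Syllable 4 is /gluvm/: onset /gl/, nucleus /u/, coda /vm/.

vm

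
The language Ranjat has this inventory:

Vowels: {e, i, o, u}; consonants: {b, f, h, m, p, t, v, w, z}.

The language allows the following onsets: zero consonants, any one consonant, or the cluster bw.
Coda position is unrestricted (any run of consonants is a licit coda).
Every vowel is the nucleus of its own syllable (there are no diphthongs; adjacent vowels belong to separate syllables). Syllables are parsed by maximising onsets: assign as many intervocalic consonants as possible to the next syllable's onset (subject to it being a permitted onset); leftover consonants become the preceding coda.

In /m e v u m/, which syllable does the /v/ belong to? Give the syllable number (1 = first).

2

Nuclei (vowels): e, u → 2 syllables.
σ1/σ2 boundary: /v/ is a single consonant, so it becomes the next onset.
Syllabification: me.vum.
The /v/ is in the onset of syllable 2 (/vum/).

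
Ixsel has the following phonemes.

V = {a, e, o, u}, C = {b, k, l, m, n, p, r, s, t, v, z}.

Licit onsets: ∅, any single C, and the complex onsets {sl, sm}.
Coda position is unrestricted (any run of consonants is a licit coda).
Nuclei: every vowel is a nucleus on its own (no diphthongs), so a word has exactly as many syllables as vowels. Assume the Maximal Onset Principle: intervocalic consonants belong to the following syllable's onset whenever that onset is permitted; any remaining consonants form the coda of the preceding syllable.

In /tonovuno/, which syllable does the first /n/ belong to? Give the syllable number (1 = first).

Vowels present: o, o, u, o; each is a nucleus, giving 4 syllables.
/o…o/ gap (V1→V2): /n/ is a single consonant, so it becomes the next onset.
/o…u/ gap (V2→V3): /v/ is a single consonant, so it becomes the next onset.
/u…o/ gap (V3→V4): /n/ is a single consonant, so it becomes the next onset.
Syllabification: to.no.vu.no.
The first /n/ is in the onset of syllable 2 (/no/).

2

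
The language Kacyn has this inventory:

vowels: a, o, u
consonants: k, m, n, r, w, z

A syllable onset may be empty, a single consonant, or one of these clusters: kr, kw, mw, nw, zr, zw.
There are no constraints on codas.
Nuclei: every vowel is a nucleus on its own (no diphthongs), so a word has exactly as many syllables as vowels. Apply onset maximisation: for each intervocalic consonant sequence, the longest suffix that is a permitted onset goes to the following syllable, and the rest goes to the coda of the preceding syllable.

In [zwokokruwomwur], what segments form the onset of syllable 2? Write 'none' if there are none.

Vowels present: o, o, u, o, u; each is a nucleus, giving 5 syllables.
/o…o/ gap (V1→V2): just /k/ — single C goes to the following onset.
/o…u/ gap (V2→V3): cluster /kr/ — /kr/ is itself a permitted onset, so the whole cluster goes right; preceding coda = ∅.
/u…o/ gap (V3→V4): /w/ is a single consonant, so it becomes the next onset.
/o…u/ gap (V4→V5): /mw/ is a licit onset in full, so it all attaches to the next syllable.
So the parse is zwo.ko.kru.wo.mwur.
Syllable 2 is /ko/: onset /k/, nucleus /o/, coda ∅.

k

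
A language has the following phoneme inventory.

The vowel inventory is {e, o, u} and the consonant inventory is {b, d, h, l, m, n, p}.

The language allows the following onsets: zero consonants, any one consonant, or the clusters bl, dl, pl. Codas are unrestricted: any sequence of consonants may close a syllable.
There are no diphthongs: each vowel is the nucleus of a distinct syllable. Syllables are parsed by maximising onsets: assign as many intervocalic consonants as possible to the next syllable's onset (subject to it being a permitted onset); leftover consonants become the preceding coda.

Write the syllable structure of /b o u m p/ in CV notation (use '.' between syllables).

The vowels are o, u — 2 nuclei, so 2 syllables.
σ1/σ2 boundary: no consonants, so the boundary falls immediately after /o/.
So the parse is bo.ump.
Mapping each syllable to C/V: /bo/ → CV, /ump/ → VCC.

CV.VCC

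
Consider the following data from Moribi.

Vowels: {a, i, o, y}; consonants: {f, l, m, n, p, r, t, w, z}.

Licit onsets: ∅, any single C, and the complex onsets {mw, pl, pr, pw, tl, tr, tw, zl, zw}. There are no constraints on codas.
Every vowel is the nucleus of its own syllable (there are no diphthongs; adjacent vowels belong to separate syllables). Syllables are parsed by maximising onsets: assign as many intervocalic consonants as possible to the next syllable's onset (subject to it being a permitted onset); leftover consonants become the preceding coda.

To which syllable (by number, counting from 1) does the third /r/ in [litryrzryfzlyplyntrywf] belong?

Nuclei (vowels): i, y, y, y, y, y → 6 syllables.
/i…y/ gap (V1→V2): /tr/ — entire cluster is a permitted onset → onset /tr/, coda ∅.
/y…y/ gap (V2→V3): /rzr/ — longest licit onset from the right is /r/, leaving /rz/ as coda.
/y…y/ gap (V3→V4): cluster /fzl/ — the longest permitted-onset suffix is /zl/; onset = /zl/, preceding coda = /f/.
/y…y/ gap (V4→V5): /pl/ is a licit onset in full, so it all attaches to the next syllable.
/y…y/ gap (V5→V6): /ntr/; trying suffixes from longest down, /tr/ is the first permitted one, so coda /n/ | onset /tr/.
So the parse is li.tryrz.ryf.zly.plyn.trywf.
The third /r/ is in the onset of syllable 3 (/ryf/).

3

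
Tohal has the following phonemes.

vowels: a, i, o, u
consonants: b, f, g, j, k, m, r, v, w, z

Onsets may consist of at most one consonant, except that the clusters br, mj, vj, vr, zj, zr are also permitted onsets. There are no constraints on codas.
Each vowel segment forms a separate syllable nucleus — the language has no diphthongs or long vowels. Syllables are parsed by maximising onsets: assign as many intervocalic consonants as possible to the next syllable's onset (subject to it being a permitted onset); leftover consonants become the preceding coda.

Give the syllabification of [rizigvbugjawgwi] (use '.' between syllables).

Nuclei (vowels): i, i, u, a, i → 5 syllables.
Between /i/ (V1) and /i/ (V2): /z/ → onset of the next syllable (single consonants are always licit onsets).
Between /i/ (V2) and /u/ (V3): /gvb/; trying suffixes from longest down, /b/ is the first permitted one, so coda /gv/ | onset /b/.
Between /u/ (V3) and /a/ (V4): /gj/ — longest licit onset from the right is /j/, leaving /g/ as coda.
Between /a/ (V4) and /i/ (V5): /wgw/; trying suffixes from longest down, /w/ is the first permitted one, so coda /wg/ | onset /w/.

ri.zigv.bug.jawg.wi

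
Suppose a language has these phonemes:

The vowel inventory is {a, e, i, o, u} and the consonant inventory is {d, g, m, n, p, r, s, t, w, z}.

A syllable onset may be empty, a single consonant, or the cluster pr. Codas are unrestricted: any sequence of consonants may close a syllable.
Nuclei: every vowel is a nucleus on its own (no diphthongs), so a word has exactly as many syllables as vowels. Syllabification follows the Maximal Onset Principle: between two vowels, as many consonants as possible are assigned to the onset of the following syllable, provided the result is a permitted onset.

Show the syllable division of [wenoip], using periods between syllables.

Vowels present: e, o, i; each is a nucleus, giving 3 syllables.
/e…o/ gap (V1→V2): /n/ is a single consonant, so it becomes the next onset.
/o…i/ gap (V2→V3): hiatus — the boundary sits between the two vowels.

we.no.ip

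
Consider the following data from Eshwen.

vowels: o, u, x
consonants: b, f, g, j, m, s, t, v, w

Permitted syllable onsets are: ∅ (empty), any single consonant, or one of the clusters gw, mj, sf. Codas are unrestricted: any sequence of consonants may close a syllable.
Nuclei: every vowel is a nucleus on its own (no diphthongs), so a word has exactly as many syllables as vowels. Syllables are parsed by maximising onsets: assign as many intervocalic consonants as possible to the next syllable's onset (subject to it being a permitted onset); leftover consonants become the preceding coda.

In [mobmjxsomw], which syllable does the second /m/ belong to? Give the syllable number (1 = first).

Vowels present: o, x, o; each is a nucleus, giving 3 syllables.
V1 /o/ – V2 /x/: /bmj/; trying suffixes from longest down, /mj/ is the first permitted one, so coda /b/ | onset /mj/.
V2 /x/ – V3 /o/: just /s/ — single C goes to the following onset.
Putting it together: mob.mjx.somw.
The second /m/ is in the onset of syllable 2 (/mjx/).

2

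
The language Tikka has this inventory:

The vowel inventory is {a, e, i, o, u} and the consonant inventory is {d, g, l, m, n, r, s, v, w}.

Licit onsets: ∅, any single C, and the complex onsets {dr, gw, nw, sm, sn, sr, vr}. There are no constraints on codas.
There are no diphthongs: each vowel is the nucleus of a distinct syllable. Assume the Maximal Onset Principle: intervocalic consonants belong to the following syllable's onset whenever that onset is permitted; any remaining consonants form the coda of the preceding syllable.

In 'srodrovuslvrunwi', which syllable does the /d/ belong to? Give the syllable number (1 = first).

Nuclei (vowels): o, o, u, u, i → 5 syllables.
/o…o/ gap (V1→V2): /dr/ — entire cluster is a permitted onset → onset /dr/, coda ∅.
/o…u/ gap (V2→V3): /v/ → onset of the next syllable (single consonants are always licit onsets).
/u…u/ gap (V3→V4): /slvr/; trying suffixes from longest down, /vr/ is the first permitted one, so coda /sl/ | onset /vr/.
/u…i/ gap (V4→V5): cluster /nw/ — /nw/ is itself a permitted onset, so the whole cluster goes right; preceding coda = ∅.
Result: sro.dro.vusl.vru.nwi.
The /d/ is in the onset of syllable 2 (/dro/).

2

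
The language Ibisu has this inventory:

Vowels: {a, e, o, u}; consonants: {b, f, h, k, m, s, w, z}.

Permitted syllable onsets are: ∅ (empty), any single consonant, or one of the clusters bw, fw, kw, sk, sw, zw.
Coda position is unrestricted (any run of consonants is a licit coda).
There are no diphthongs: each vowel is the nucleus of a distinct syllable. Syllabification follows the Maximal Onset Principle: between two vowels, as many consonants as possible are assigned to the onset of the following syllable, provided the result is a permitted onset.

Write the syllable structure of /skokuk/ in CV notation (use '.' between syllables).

Vowels present: o, u; each is a nucleus, giving 2 syllables.
Between /o/ (V1) and /u/ (V2): /k/ is a single consonant, so it becomes the next onset.
Putting it together: sko.kuk.
Mapping each syllable to C/V: /sko/ → CCV, /kuk/ → CVC.

CCV.CVC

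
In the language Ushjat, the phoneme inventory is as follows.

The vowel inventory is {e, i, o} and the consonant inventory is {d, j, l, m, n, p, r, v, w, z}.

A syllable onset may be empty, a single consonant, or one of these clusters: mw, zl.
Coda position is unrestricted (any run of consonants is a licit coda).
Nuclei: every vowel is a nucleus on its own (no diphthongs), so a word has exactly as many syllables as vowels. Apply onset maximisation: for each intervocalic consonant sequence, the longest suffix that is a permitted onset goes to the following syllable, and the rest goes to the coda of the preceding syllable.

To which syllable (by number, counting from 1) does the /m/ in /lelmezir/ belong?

2

The vowels are e, e, i — 3 nuclei, so 3 syllables.
σ1/σ2 boundary: /lm/ splits as /l/ + /m/ (/m/ is the longest suffix that is a licit onset).
σ2/σ3 boundary: /z/ is a single consonant, so it becomes the next onset.
So the parse is lel.me.zir.
The /m/ is in the onset of syllable 2 (/me/).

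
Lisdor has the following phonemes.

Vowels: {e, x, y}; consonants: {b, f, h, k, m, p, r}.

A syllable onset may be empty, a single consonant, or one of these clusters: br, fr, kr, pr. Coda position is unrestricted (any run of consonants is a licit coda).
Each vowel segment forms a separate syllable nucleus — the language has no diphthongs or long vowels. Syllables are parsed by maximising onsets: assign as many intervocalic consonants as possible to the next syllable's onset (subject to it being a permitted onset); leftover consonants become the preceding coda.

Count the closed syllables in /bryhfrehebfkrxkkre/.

Nuclei (vowels): y, e, e, x, e → 5 syllables.
/y…e/ gap (V1→V2): /hfr/ — longest licit onset from the right is /fr/, leaving /h/ as coda.
/e…e/ gap (V2→V3): just /h/ — single C goes to the following onset.
/e…x/ gap (V3→V4): cluster /bfkr/ — the longest permitted-onset suffix is /kr/; onset = /kr/, preceding coda = /bf/.
/x…e/ gap (V4→V5): /kkr/ splits as /k/ + /kr/ (/kr/ is the longest suffix that is a licit onset).
Syllabification: bryh.fre.hebf.krxk.kre.
Classifying each syllable: /bryh/ (closed), /fre/ (open), /hebf/ (closed), /krxk/ (closed), /kre/ (open).
Closed syllables: 3.

3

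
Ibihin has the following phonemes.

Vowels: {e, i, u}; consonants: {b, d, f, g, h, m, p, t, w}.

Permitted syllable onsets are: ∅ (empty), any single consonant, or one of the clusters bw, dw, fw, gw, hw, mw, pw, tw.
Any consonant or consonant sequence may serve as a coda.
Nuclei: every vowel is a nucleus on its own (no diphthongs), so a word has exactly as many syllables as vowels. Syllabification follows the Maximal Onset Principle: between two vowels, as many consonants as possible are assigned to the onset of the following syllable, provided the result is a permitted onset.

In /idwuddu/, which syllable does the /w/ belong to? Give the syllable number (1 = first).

The vowels are i, u, u — 3 nuclei, so 3 syllables.
/i…u/ gap (V1→V2): cluster /dw/ — /dw/ is itself a permitted onset, so the whole cluster goes right; preceding coda = ∅.
/u…u/ gap (V2→V3): cluster /dd/ — the longest permitted-onset suffix is /d/; onset = /d/, preceding coda = /d/.
Putting it together: i.dwud.du.
The /w/ is in the onset of syllable 2 (/dwud/).

2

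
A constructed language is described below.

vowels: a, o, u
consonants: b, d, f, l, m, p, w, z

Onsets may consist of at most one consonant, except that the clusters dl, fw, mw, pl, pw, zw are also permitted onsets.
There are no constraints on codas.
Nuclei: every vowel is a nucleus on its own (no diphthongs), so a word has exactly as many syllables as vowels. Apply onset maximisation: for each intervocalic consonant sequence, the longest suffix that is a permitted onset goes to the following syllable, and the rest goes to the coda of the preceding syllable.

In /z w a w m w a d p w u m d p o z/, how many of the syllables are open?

Vowels present: a, a, u, o; each is a nucleus, giving 4 syllables.
/a…a/ gap (V1→V2): /wmw/ splits as /w/ + /mw/ (/mw/ is the longest suffix that is a licit onset).
/a…u/ gap (V2→V3): /dpw/ — longest licit onset from the right is /pw/, leaving /d/ as coda.
/u…o/ gap (V3→V4): /mdp/ — longest licit onset from the right is /p/, leaving /md/ as coda.
Putting it together: zwaw.mwad.pwumd.poz.
Classifying each syllable: /zwaw/ (closed), /mwad/ (closed), /pwumd/ (closed), /poz/ (closed).
Open syllables: 0.

0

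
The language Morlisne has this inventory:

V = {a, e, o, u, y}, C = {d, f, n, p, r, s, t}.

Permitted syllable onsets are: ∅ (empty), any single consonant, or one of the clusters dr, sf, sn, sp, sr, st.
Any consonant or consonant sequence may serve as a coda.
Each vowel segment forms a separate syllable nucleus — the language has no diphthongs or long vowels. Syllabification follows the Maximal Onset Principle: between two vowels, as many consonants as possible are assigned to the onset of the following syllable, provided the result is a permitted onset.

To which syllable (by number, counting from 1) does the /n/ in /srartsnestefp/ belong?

Nuclei (vowels): a, e, e → 3 syllables.
V1 /a/ – V2 /e/: /rtsn/; trying suffixes from longest down, /sn/ is the first permitted one, so coda /rt/ | onset /sn/.
V2 /e/ – V3 /e/: cluster /st/ — /st/ is itself a permitted onset, so the whole cluster goes right; preceding coda = ∅.
Syllabification: srart.sne.stefp.
The /n/ is in the onset of syllable 2 (/sne/).

2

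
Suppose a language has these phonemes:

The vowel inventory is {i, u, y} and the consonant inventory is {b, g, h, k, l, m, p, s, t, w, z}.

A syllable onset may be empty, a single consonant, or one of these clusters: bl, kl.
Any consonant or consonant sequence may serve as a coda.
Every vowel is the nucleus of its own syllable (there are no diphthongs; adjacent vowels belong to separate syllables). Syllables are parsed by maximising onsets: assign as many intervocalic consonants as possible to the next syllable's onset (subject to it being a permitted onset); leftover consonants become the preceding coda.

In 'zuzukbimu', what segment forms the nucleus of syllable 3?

Nuclei (vowels): u, u, i, u → 4 syllables.
The third nucleus (vowel 3 from the left) is /i/.

i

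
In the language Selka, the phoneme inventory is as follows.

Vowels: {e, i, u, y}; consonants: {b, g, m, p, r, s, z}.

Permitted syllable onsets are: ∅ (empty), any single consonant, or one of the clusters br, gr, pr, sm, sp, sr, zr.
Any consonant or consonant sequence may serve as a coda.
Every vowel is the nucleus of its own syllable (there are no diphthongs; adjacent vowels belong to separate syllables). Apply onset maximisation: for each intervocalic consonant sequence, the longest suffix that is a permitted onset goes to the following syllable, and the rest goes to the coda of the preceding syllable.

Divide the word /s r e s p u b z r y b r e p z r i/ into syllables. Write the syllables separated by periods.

sre.spub.zry.brep.zri

The vowels are e, u, y, e, i — 5 nuclei, so 5 syllables.
/e…u/ gap (V1→V2): /sp/ is a licit onset in full, so it all attaches to the next syllable.
/u…y/ gap (V2→V3): /bzr/ — longest licit onset from the right is /zr/, leaving /b/ as coda.
/y…e/ gap (V3→V4): /br/ — entire cluster is a permitted onset → onset /br/, coda ∅.
/e…i/ gap (V4→V5): /pzr/ — longest licit onset from the right is /zr/, leaving /p/ as coda.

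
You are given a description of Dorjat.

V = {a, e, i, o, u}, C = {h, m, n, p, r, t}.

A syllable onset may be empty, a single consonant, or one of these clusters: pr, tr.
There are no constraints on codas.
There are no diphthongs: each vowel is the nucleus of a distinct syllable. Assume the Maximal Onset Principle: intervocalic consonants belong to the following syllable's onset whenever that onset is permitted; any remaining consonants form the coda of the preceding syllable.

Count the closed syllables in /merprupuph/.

2

Vowels present: e, u, u; each is a nucleus, giving 3 syllables.
σ1/σ2 boundary: /rpr/ — longest licit onset from the right is /pr/, leaving /r/ as coda.
σ2/σ3 boundary: /p/ → onset of the next syllable (single consonants are always licit onsets).
Syllabification: mer.pru.puph.
Classifying each syllable: /mer/ (closed), /pru/ (open), /puph/ (closed).
Closed syllables: 2.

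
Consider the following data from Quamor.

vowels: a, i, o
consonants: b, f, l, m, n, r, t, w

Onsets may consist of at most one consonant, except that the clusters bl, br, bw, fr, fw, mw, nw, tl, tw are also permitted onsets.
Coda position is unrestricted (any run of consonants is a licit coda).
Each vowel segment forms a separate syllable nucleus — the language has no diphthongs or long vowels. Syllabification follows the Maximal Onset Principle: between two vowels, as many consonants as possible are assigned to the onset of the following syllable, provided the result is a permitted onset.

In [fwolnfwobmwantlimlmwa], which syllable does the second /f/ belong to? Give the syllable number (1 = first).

Vowels present: o, o, a, i, a; each is a nucleus, giving 5 syllables.
Between /o/ (V1) and /o/ (V2): /lnfw/ splits as /ln/ + /fw/ (/fw/ is the longest suffix that is a licit onset).
Between /o/ (V2) and /a/ (V3): /bmw/; trying suffixes from longest down, /mw/ is the first permitted one, so coda /b/ | onset /mw/.
Between /a/ (V3) and /i/ (V4): /ntl/; trying suffixes from longest down, /tl/ is the first permitted one, so coda /n/ | onset /tl/.
Between /i/ (V4) and /a/ (V5): cluster /mlmw/ — the longest permitted-onset suffix is /mw/; onset = /mw/, preceding coda = /ml/.
Syllabification: fwoln.fwob.mwan.tliml.mwa.
The second /f/ is in the onset of syllable 2 (/fwob/).

2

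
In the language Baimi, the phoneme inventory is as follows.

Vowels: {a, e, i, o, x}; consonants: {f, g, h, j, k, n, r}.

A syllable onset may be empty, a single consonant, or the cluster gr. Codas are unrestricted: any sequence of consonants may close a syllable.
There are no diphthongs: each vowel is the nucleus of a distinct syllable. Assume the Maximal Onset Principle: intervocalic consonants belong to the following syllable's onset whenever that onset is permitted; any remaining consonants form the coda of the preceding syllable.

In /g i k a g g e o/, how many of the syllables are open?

3

Vowels present: i, a, e, o; each is a nucleus, giving 4 syllables.
Between /i/ (V1) and /a/ (V2): just /k/ — single C goes to the following onset.
Between /a/ (V2) and /e/ (V3): /gg/ splits as /g/ + /g/ (/g/ is the longest suffix that is a licit onset).
Between /e/ (V3) and /o/ (V4): no consonants, so the boundary falls immediately after /e/.
Syllabification: gi.kag.ge.o.
Classifying each syllable: /gi/ (open), /kag/ (closed), /ge/ (open), /o/ (open).
Open syllables: 3.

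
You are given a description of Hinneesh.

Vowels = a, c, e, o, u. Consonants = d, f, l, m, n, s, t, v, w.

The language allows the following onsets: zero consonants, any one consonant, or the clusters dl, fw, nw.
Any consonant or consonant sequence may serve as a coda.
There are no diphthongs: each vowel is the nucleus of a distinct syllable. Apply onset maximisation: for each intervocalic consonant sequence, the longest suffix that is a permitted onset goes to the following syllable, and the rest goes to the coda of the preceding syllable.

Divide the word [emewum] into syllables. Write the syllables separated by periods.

Vowels present: e, e, u; each is a nucleus, giving 3 syllables.
σ1/σ2 boundary: /m/ → onset of the next syllable (single consonants are always licit onsets).
σ2/σ3 boundary: just /w/ — single C goes to the following onset.

e.me.wum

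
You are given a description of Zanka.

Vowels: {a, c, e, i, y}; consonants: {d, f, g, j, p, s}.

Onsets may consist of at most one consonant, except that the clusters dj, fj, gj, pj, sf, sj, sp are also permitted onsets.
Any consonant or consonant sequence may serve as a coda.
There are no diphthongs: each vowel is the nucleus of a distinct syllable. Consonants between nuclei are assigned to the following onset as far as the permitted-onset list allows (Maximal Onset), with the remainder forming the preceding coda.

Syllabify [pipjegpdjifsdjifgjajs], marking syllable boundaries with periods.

pi.pjegp.djifs.djif.gjajs

Vowels present: i, e, i, i, a; each is a nucleus, giving 5 syllables.
/i…e/ gap (V1→V2): /pj/ is a licit onset in full, so it all attaches to the next syllable.
/e…i/ gap (V2→V3): /gpdj/ — longest licit onset from the right is /dj/, leaving /gp/ as coda.
/i…i/ gap (V3→V4): /fsdj/ — longest licit onset from the right is /dj/, leaving /fs/ as coda.
/i…a/ gap (V4→V5): /fgj/ — longest licit onset from the right is /gj/, leaving /f/ as coda.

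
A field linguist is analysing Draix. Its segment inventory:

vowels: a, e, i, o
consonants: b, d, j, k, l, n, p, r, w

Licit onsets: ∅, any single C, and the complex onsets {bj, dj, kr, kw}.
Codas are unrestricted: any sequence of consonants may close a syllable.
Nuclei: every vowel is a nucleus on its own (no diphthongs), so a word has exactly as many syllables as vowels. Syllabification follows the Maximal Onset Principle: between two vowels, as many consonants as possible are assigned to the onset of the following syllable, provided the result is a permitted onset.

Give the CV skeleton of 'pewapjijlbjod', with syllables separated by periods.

Nuclei (vowels): e, a, i, o → 4 syllables.
/e…a/ gap (V1→V2): just /w/ — single C goes to the following onset.
/a…i/ gap (V2→V3): /pj/; trying suffixes from longest down, /j/ is the first permitted one, so coda /p/ | onset /j/.
/i…o/ gap (V3→V4): /jlbj/; trying suffixes from longest down, /bj/ is the first permitted one, so coda /jl/ | onset /bj/.
Result: pe.wap.jijl.bjod.
Mapping each syllable to C/V: /pe/ → CV, /wap/ → CVC, /jijl/ → CVCC, /bjod/ → CCVC.

CV.CVC.CVCC.CCVC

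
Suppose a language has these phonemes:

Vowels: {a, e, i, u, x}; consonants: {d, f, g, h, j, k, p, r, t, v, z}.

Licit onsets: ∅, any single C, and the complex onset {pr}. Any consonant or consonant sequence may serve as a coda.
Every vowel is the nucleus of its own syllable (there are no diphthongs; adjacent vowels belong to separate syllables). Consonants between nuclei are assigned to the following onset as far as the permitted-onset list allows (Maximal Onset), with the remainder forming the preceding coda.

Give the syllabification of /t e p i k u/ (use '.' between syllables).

Vowels present: e, i, u; each is a nucleus, giving 3 syllables.
Between /e/ (V1) and /i/ (V2): /p/ → onset of the next syllable (single consonants are always licit onsets).
Between /i/ (V2) and /u/ (V3): just /k/ — single C goes to the following onset.

te.pi.ku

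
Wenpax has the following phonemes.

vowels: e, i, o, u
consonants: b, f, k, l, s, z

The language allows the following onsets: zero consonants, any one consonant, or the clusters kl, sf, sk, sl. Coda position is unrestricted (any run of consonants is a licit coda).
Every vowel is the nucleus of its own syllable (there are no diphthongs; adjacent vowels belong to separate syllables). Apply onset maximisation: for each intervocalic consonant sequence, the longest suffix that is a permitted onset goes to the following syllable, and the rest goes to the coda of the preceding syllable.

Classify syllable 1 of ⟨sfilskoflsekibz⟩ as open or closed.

closed

The vowels are i, o, e, i — 4 nuclei, so 4 syllables.
/i…o/ gap (V1→V2): cluster /lsk/ — the longest permitted-onset suffix is /sk/; onset = /sk/, preceding coda = /l/.
/o…e/ gap (V2→V3): /fls/ — longest licit onset from the right is /s/, leaving /fl/ as coda.
/e…i/ gap (V3→V4): /k/ is a single consonant, so it becomes the next onset.
So the parse is sfil.skofl.se.kibz.
Syllable 1 is /sfil/ with coda /l/, so it is closed.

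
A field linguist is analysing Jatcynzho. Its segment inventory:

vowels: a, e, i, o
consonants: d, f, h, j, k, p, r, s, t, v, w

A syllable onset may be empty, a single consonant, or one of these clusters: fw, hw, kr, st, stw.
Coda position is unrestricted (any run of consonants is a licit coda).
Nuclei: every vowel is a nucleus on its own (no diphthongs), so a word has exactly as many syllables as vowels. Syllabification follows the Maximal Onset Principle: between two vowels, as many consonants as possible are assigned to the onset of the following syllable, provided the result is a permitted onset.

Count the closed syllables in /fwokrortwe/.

Vowels present: o, o, e; each is a nucleus, giving 3 syllables.
σ1/σ2 boundary: cluster /kr/ — /kr/ is itself a permitted onset, so the whole cluster goes right; preceding coda = ∅.
σ2/σ3 boundary: cluster /rtw/ — the longest permitted-onset suffix is /w/; onset = /w/, preceding coda = /rt/.
So the parse is fwo.krort.we.
Classifying each syllable: /fwo/ (open), /krort/ (closed), /we/ (open).
Closed syllables: 1.

1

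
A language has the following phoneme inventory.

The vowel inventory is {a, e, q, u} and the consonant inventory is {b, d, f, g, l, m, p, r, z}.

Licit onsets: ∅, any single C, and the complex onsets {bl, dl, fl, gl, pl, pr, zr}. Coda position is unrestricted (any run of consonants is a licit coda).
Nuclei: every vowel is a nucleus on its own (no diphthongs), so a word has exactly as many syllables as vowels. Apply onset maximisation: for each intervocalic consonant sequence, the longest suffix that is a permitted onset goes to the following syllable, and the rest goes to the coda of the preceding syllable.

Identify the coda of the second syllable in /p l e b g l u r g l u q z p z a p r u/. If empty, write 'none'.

The vowels are e, u, u, q, a, u — 6 nuclei, so 6 syllables.
Between /e/ (V1) and /u/ (V2): /bgl/; trying suffixes from longest down, /gl/ is the first permitted one, so coda /b/ | onset /gl/.
Between /u/ (V2) and /u/ (V3): cluster /rgl/ — the longest permitted-onset suffix is /gl/; onset = /gl/, preceding coda = /r/.
Between /u/ (V3) and /q/ (V4): nothing intervenes; syllable break is V.V.
Between /q/ (V4) and /a/ (V5): /zpz/; trying suffixes from longest down, /z/ is the first permitted one, so coda /zp/ | onset /z/.
Between /a/ (V5) and /u/ (V6): cluster /pr/ — /pr/ is itself a permitted onset, so the whole cluster goes right; preceding coda = ∅.
Syllabification: pleb.glur.glu.qzp.za.pru.
Syllable 2 is /glur/: onset /gl/, nucleus /u/, coda /r/.

r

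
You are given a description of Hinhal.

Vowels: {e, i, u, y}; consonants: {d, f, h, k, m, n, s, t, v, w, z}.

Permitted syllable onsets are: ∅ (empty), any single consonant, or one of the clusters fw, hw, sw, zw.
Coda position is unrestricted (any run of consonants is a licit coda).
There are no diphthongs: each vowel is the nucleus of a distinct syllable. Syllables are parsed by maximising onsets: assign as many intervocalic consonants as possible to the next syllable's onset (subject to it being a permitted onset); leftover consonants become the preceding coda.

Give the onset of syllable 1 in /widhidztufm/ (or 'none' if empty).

w

The vowels are i, i, u — 3 nuclei, so 3 syllables.
V1 /i/ – V2 /i/: /dh/; trying suffixes from longest down, /h/ is the first permitted one, so coda /d/ | onset /h/.
V2 /i/ – V3 /u/: /dzt/ — longest licit onset from the right is /t/, leaving /dz/ as coda.
So the parse is wid.hidz.tufm.
Syllable 1 is /wid/: onset /w/, nucleus /i/, coda /d/.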